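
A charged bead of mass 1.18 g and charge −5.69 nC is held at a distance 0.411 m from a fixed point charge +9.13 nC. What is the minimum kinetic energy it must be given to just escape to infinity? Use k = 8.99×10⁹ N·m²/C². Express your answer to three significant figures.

To just escape, total mechanical energy must reach zero at infinity: ½mv²_min + U = 0, so ½mv²_min = −U = |kQq|/r.
|U| = |kQq|/r = (8.99×10⁹ N·m²/C²)(9.13×10⁻⁹)(5.69×10⁻⁹)/(0.411) = 1.14×10⁻⁶ J.

1.14×10⁻⁶ J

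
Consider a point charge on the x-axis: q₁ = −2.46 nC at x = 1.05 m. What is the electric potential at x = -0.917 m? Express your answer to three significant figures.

-11.2 V

The total potential is the scalar sum of each charge's contribution, V = Σ kqᵢ/rᵢ.
V = k[(-2.46×10⁻⁹)/(1.97)] = -11.2 V.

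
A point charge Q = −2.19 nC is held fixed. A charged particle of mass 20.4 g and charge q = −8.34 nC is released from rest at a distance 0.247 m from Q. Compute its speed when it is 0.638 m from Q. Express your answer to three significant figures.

6.32×10⁻³ m/s

Only the electrostatic force acts, so mechanical energy is conserved: ½mv² = U₁ − U₂ = kQq(1/r₁ − 1/r₂).
U₁ − U₂ = (8.99×10⁹ N·m²/C²)(-2.19×10⁻⁹ C)(-8.34×10⁻⁹ C)(1/0.247 − 1/0.638) = 4.07×10⁻⁷ J.
v = √(2·4.07×10⁻⁷/0.0204) = 6.32×10⁻³ m/s.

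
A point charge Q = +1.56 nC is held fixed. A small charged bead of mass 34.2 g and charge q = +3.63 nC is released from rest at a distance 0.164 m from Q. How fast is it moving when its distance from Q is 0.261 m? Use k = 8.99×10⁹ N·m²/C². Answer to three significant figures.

2.60×10⁻³ m/s

Only the electrostatic force acts, so mechanical energy is conserved: ½mv² = U₁ − U₂ = kQq(1/r₁ − 1/r₂).
U₁ − U₂ = (8.99×10⁹ N·m²/C²)(1.56×10⁻⁹ C)(3.63×10⁻⁹ C)(1/0.164 − 1/0.261) = 1.15×10⁻⁷ J.
v = √(2·1.15×10⁻⁷/0.0342) = 2.60×10⁻³ m/s.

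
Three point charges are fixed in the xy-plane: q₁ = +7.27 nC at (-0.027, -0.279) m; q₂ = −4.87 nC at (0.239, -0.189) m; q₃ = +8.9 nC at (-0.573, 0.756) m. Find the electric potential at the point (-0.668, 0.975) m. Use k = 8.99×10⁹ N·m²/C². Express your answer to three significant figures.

352 V

The total potential is the scalar sum of each charge's contribution, V = Σ kqᵢ/rᵢ.
Distances from the field point to each charge: r₁ = 1.41 m, r₂ = 1.48 m, r₃ = 0.239 m.
V = k[(7.27×10⁻⁹)/(1.41) + (-4.87×10⁻⁹)/(1.48) + (8.90×10⁻⁹)/(0.239)] = 352 V.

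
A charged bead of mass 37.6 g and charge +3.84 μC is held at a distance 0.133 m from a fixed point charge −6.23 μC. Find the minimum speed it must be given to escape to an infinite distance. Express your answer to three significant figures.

9.27 m/s

To just escape, total mechanical energy must reach zero at infinity: ½mv²_min + U = 0, so ½mv²_min = −U = |kQq|/r.
|U| = |kQq|/r = (8.99×10⁹ N·m²/C²)(6.23×10⁻⁶)(3.84×10⁻⁶)/(0.133) = 1.62 J.
v_min = √(2|U|/m) = √(2·1.62/0.0376) = 9.27 m/s.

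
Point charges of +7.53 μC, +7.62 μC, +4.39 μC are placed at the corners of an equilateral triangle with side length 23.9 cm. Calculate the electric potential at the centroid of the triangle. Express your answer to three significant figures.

1.27×10⁶ V

The total potential is the scalar sum of each charge's contribution, V = Σ kqᵢ/rᵢ.
The distance from each vertex to the centroid is a/√3 = 0.138 m.
V = k[(7.53×10⁻⁶)/(0.138) + (7.62×10⁻⁶)/(0.138) + (4.39×10⁻⁶)/(0.138)] = 1.27×10⁶ V.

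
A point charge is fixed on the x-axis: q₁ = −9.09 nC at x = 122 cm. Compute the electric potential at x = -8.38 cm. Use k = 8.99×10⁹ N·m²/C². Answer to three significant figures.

The total potential is the scalar sum of each charge's contribution, V = Σ kqᵢ/rᵢ.
V = k[(-9.09×10⁻⁹)/(1.30)] = -62.7 V.

-62.7 V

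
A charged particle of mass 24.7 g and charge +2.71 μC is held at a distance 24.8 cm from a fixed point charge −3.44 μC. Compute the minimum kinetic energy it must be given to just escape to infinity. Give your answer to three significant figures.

To just escape, total mechanical energy must reach zero at infinity: ½mv²_min + U = 0, so ½mv²_min = −U = |kQq|/r.
|U| = |kQq|/r = (8.99×10⁹ N·m²/C²)(3.44×10⁻⁶)(2.71×10⁻⁶)/(0.248) = 0.338 J.

0.338 J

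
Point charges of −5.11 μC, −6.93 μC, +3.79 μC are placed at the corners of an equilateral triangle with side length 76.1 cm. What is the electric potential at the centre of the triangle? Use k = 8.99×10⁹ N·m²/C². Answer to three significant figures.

The total potential is the scalar sum of each charge's contribution, V = Σ kqᵢ/rᵢ.
The distance from each vertex to the centroid is a/√3 = 0.439 m.
V = k[(-5.11×10⁻⁶)/(0.439) + (-6.93×10⁻⁶)/(0.439) + (3.79×10⁻⁶)/(0.439)] = -1.69×10⁵ V.

-1.69×10⁵ V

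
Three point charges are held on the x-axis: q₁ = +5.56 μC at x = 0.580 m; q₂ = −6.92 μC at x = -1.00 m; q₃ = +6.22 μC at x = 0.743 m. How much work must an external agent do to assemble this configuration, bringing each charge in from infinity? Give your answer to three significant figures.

1.47 J

The assembly work is the sum of pairwise potential energies, U = Σ_{i<j} kqᵢqⱼ/rᵢⱼ.
Pair separations: r₁₂ = 1.58 m, r₁₃ = 0.163 m, r₂₃ = 1.74 m.
U = (-0.219) + (1.91) + (-0.222) = 1.47 J.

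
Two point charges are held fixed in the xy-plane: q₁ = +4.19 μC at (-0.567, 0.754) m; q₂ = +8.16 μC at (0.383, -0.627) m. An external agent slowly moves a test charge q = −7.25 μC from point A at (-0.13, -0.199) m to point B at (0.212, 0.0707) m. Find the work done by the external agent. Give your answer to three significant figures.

0.0526 J

For quasistatic motion the external work equals the change in potential energy: W_ext = qΔV = q(V_B − V_A).
At A: distances to the source charges are 1.05 m, 0.668 m; V_A = Σ kqᵢ/rᵢ = 1.46×10⁵ V.
At B: distances to the source charges are 1.04 m, 0.718 m; V_B = Σ kqᵢ/rᵢ = 1.38×10⁵ V.
ΔV = V_B − V_A = -7260 V.
W_ext = qΔV = (-7.25×10⁻⁶ C)(-7260 V) = 0.0526 J.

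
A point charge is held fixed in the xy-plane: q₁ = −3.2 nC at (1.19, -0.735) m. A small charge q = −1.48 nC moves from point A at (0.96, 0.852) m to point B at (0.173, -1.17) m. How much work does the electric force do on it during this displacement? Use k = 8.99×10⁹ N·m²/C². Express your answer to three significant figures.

-1.19×10⁻⁸ J

The work done by the electric force is W_field = −ΔU = −q(V_B − V_A) = q(V_A − V_B).
At A: distance to the source charge is 1.60 m; V_A = kq₁/r = -17.9 V.
At B: distance to the source charge is 1.11 m; V_B = kq₁/r = -26.0 V.
ΔV = V_B − V_A = -8.07 V.
W_field = −qΔV = −(-1.48×10⁻⁹ C)(-8.07 V) = -1.19×10⁻⁸ J.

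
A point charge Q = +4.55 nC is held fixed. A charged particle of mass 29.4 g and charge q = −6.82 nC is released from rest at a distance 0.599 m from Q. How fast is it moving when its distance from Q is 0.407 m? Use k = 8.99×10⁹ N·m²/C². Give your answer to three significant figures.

3.87×10⁻³ m/s

Only the electrostatic force acts, so mechanical energy is conserved: ½mv² = U₁ − U₂ = kQq(1/r₁ − 1/r₂).
U₁ − U₂ = (8.99×10⁹ N·m²/C²)(4.55×10⁻⁹ C)(-6.82×10⁻⁹ C)(1/0.599 − 1/0.407) = 2.20×10⁻⁷ J.
v = √(2·2.20×10⁻⁷/0.0294) = 3.87×10⁻³ m/s.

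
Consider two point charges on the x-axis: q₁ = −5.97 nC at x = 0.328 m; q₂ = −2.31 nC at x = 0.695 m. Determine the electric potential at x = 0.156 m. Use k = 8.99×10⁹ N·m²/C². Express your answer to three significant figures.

-351 V

The total potential is the scalar sum of each charge's contribution, V = Σ kqᵢ/rᵢ.
Distances from the field point to each charge: r₁ = 0.172 m, r₂ = 0.539 m.
V = k[(-5.97×10⁻⁹)/(0.172) + (-2.31×10⁻⁹)/(0.539)] = -351 V.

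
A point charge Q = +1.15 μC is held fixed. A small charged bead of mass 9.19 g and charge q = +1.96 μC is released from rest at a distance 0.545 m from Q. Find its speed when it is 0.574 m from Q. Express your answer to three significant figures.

Only the electrostatic force acts, so mechanical energy is conserved: ½mv² = U₁ − U₂ = kQq(1/r₁ − 1/r₂).
U₁ − U₂ = (8.99×10⁹ N·m²/C²)(1.15×10⁻⁶ C)(1.96×10⁻⁶ C)(1/0.545 − 1/0.574) = 1.88×10⁻³ J.
v = √(2·1.88×10⁻³/9.19×10⁻³) = 0.639 m/s.

0.639 m/s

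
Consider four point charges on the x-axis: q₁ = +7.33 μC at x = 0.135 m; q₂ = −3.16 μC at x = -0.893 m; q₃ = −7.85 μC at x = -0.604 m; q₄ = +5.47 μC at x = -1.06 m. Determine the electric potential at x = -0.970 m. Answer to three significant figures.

4.43×10⁴ V

The total potential is the scalar sum of each charge's contribution, V = Σ kqᵢ/rᵢ.
Distances from the field point to each charge: r₁ = 1.10 m, r₂ = 0.0770 m, r₃ = 0.366 m, r₄ = 0.0900 m.
V = k[(7.33×10⁻⁶)/(1.10) + (-3.16×10⁻⁶)/(0.0770) + (-7.85×10⁻⁶)/(0.366) + (5.47×10⁻⁶)/(0.0900)] = 4.43×10⁴ V.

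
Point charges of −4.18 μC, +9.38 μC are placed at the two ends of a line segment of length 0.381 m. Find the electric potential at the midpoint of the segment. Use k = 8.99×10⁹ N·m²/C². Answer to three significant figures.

Electric potential is a scalar, so the contributions from each charge add algebraically: V = Σ kqᵢ/rᵢ.
Each charge is 0.191 m from the midpoint.
V = k[(-4.18×10⁻⁶)/(0.191) + (9.38×10⁻⁶)/(0.191)] = 2.45×10⁵ V.

2.45×10⁵ V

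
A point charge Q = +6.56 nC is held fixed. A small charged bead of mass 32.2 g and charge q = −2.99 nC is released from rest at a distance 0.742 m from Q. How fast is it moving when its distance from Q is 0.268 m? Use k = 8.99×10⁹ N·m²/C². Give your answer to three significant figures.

Only the electrostatic force acts, so mechanical energy is conserved: ½mv² = U₁ − U₂ = kQq(1/r₁ − 1/r₂).
U₁ − U₂ = (8.99×10⁹ N·m²/C²)(6.56×10⁻⁹ C)(-2.99×10⁻⁹ C)(1/0.742 − 1/0.268) = 4.20×10⁻⁷ J.
v = √(2·4.20×10⁻⁷/0.0322) = 5.11×10⁻³ m/s.

5.11×10⁻³ m/s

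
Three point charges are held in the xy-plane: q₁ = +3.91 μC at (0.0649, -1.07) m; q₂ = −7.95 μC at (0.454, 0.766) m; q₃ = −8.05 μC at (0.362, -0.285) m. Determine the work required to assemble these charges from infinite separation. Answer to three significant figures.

The work to assemble the configuration equals its total potential energy, U = Σ kqᵢqⱼ/rᵢⱼ over all pairs.
Pair separations: r₁₂ = 1.88 m, r₁₃ = 0.839 m, r₂₃ = 1.06 m.
U = (-0.149) + (-0.337) + (0.545) = 0.0593 J.

0.0593 J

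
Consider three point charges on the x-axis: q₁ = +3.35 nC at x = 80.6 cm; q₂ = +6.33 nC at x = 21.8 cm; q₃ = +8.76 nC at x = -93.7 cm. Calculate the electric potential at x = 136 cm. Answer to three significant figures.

Electric potential is a scalar, so the contributions from each charge add algebraically: V = Σ kqᵢ/rᵢ.
Distances from the field point to each charge: r₁ = 0.554 m, r₂ = 1.14 m, r₃ = 2.30 m.
V = k[(3.35×10⁻⁹)/(0.554) + (6.33×10⁻⁹)/(1.14) + (8.76×10⁻⁹)/(2.30)] = 138 V.

138 V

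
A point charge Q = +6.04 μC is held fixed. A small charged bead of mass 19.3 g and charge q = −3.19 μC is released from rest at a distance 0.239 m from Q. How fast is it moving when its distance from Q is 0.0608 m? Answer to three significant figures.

14.8 m/s

Only the electrostatic force acts, so mechanical energy is conserved: ½mv² = U₁ − U₂ = kQq(1/r₁ − 1/r₂).
U₁ − U₂ = (8.99×10⁹ N·m²/C²)(6.04×10⁻⁶ C)(-3.19×10⁻⁶ C)(1/0.239 − 1/0.0608) = 2.12 J.
v = √(2·2.12/0.0193) = 14.8 m/s.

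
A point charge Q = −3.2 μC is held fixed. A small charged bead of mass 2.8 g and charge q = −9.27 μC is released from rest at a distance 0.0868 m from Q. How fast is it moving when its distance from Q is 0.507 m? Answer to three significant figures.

42.6 m/s

Only the electrostatic force acts, so mechanical energy is conserved: ½mv² = U₁ − U₂ = kQq(1/r₁ − 1/r₂).
U₁ − U₂ = (8.99×10⁹ N·m²/C²)(-3.20×10⁻⁶ C)(-9.27×10⁻⁶ C)(1/0.0868 − 1/0.507) = 2.55 J.
v = √(2·2.55/2.80×10⁻³) = 42.6 m/s.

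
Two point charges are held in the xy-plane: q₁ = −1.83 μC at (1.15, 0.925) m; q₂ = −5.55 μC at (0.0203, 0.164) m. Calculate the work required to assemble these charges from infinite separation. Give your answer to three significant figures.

The work to assemble the configuration equals its total potential energy, U = Σ kqᵢqⱼ/rᵢⱼ over all pairs.
Pair separations: r₁₂ = 1.36 m.
U = (0.0670) = 0.0670 J.

0.0670 J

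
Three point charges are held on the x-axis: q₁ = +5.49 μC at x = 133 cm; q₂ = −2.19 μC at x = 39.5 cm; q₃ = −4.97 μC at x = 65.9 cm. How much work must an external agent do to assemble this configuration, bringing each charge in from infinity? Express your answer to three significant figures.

-0.111 J

The assembly work is the sum of pairwise potential energies, U = Σ_{i<j} kqᵢqⱼ/rᵢⱼ.
Pair separations: r₁₂ = 0.935 m, r₁₃ = 0.671 m, r₂₃ = 0.264 m.
U = (-0.116) + (-0.366) + (0.371) = -0.111 J.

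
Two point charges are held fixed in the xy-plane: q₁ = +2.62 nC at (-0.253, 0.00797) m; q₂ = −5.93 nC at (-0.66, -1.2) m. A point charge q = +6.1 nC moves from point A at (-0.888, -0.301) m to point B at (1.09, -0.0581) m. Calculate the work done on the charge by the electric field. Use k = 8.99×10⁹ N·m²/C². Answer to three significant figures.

The work done by the electric force is W_field = −ΔU = −q(V_B − V_A) = q(V_A − V_B).
At A: distances to the source charges are 0.706 m, 0.927 m; V_A = Σ kqᵢ/rᵢ = -24.1 V.
At B: distances to the source charges are 1.34 m, 2.09 m; V_B = Σ kqᵢ/rᵢ = -8.00 V.
ΔV = V_B − V_A = 16.1 V.
W_field = −qΔV = −(6.10×10⁻⁹ C)(16.1 V) = -9.84×10⁻⁸ J.

-9.84×10⁻⁸ J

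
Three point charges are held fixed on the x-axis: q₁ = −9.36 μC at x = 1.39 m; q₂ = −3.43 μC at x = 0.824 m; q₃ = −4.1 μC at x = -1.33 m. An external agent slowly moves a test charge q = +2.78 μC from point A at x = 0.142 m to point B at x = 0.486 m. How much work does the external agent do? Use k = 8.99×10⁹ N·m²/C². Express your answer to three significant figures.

For quasistatic motion the external work equals the change in potential energy: W_ext = qΔV = q(V_B − V_A).
At A: distances to the source charges are 1.25 m, 0.682 m, 1.47 m; V_A = Σ kqᵢ/rᵢ = -1.38×10⁵ V.
At B: distances to the source charges are 0.904 m, 0.338 m, 1.82 m; V_B = Σ kqᵢ/rᵢ = -2.05×10⁵ V.
ΔV = V_B − V_A = -6.69×10⁴ V.
W_ext = qΔV = (2.78×10⁻⁶ C)(-6.69×10⁴ V) = -0.186 J.

-0.186 J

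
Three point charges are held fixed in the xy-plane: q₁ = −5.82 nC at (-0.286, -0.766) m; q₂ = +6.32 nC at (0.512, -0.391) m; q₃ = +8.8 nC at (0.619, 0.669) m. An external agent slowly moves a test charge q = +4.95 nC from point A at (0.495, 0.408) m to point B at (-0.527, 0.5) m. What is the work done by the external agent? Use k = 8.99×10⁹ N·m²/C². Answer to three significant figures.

-1.18×10⁻⁶ J

For quasistatic motion the external work equals the change in potential energy: W_ext = qΔV = q(V_B − V_A).
At A: distances to the source charges are 1.41 m, 0.799 m, 0.289 m; V_A = Σ kqᵢ/rᵢ = 308 V.
At B: distances to the source charges are 1.29 m, 1.37 m, 1.16 m; V_B = Σ kqᵢ/rᵢ = 69.2 V.
ΔV = V_B − V_A = -239 V.
W_ext = qΔV = (4.95×10⁻⁹ C)(-239 V) = -1.18×10⁻⁶ J.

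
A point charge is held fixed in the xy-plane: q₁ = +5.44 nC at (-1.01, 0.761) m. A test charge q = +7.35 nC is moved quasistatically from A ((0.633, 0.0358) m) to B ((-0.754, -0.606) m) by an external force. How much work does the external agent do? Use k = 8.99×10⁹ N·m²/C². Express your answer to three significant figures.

5.83×10⁻⁸ J

For quasistatic motion the external work equals the change in potential energy: W_ext = qΔV = q(V_B − V_A).
At A: distance to the source charge is 1.80 m; V_A = kq₁/r = 27.2 V.
At B: distance to the source charge is 1.39 m; V_B = kq₁/r = 35.2 V.
ΔV = V_B − V_A = 7.93 V.
W_ext = qΔV = (7.35×10⁻⁹ C)(7.93 V) = 5.83×10⁻⁸ J.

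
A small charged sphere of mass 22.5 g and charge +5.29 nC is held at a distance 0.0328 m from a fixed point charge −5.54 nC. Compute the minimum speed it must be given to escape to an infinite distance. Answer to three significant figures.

To just escape, total mechanical energy must reach zero at infinity: ½mv²_min + U = 0, so ½mv²_min = −U = |kQq|/r.
|U| = |kQq|/r = (8.99×10⁹ N·m²/C²)(5.54×10⁻⁹)(5.29×10⁻⁹)/(0.0328) = 8.03×10⁻⁶ J.
v_min = √(2|U|/m) = √(2·8.03×10⁻⁶/0.0225) = 0.0267 m/s.

0.0267 m/s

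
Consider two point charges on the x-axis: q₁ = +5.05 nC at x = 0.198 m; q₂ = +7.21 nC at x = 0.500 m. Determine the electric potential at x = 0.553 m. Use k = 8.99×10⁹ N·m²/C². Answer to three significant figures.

1350 V

The total potential is the scalar sum of each charge's contribution, V = Σ kqᵢ/rᵢ.
Distances from the field point to each charge: r₁ = 0.355 m, r₂ = 0.0530 m.
V = k[(5.05×10⁻⁹)/(0.355) + (7.21×10⁻⁹)/(0.0530)] = 1350 V.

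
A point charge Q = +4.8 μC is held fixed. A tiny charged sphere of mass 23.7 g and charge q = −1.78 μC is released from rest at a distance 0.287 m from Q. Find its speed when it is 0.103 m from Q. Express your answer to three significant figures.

6.35 m/s

Only the electrostatic force acts, so mechanical energy is conserved: ½mv² = U₁ − U₂ = kQq(1/r₁ − 1/r₂).
U₁ − U₂ = (8.99×10⁹ N·m²/C²)(4.80×10⁻⁶ C)(-1.78×10⁻⁶ C)(1/0.287 − 1/0.103) = 0.478 J.
v = √(2·0.478/0.0237) = 6.35 m/s.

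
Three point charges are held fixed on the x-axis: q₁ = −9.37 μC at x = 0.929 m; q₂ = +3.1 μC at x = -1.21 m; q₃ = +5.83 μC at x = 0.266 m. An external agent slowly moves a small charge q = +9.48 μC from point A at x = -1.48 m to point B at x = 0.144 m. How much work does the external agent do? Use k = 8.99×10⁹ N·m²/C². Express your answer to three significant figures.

For quasistatic motion the external work equals the change in potential energy: W_ext = qΔV = q(V_B − V_A).
At A: distances to the source charges are 2.41 m, 0.270 m, 1.75 m; V_A = Σ kqᵢ/rᵢ = 9.83×10⁴ V.
At B: distances to the source charges are 0.785 m, 1.35 m, 0.122 m; V_B = Σ kqᵢ/rᵢ = 3.43×10⁵ V.
ΔV = V_B − V_A = 2.45×10⁵ V.
W_ext = qΔV = (9.48×10⁻⁶ C)(2.45×10⁵ V) = 2.32 J.

2.32 J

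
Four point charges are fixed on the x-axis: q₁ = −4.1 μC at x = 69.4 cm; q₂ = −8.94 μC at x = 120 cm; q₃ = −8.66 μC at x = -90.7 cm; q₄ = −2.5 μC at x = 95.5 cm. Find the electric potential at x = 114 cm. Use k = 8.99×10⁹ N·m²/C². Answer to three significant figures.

The total potential is the scalar sum of each charge's contribution, V = Σ kqᵢ/rᵢ.
Distances from the field point to each charge: r₁ = 0.446 m, r₂ = 0.0600 m, r₃ = 2.05 m, r₄ = 0.185 m.
V = k[(-4.10×10⁻⁶)/(0.446) + (-8.94×10⁻⁶)/(0.0600) + (-8.66×10⁻⁶)/(2.05) + (-2.50×10⁻⁶)/(0.185)] = -1.58×10⁶ V.

-1.58×10⁶ V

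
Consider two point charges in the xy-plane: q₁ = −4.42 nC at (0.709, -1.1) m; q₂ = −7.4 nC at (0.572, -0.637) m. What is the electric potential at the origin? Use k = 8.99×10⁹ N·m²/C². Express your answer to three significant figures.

-108 V

The total potential is the scalar sum of each charge's contribution, V = Σ kqᵢ/rᵢ.
Distances from the field point to each charge: r₁ = 1.31 m, r₂ = 0.856 m.
V = k[(-4.42×10⁻⁹)/(1.31) + (-7.40×10⁻⁹)/(0.856)] = -108 V.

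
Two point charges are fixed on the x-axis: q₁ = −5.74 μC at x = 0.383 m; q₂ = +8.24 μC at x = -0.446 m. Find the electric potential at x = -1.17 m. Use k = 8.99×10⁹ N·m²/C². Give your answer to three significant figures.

6.91×10⁴ V

The total potential is the scalar sum of each charge's contribution, V = Σ kqᵢ/rᵢ.
Distances from the field point to each charge: r₁ = 1.55 m, r₂ = 0.724 m.
V = k[(-5.74×10⁻⁶)/(1.55) + (8.24×10⁻⁶)/(0.724)] = 6.91×10⁴ V.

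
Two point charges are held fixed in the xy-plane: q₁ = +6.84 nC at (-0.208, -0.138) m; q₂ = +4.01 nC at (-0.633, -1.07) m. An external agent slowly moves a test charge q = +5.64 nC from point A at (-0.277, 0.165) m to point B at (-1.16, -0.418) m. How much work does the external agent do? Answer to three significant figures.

-6.82×10⁻⁷ J

For quasistatic motion the external work equals the change in potential energy: W_ext = qΔV = q(V_B − V_A).
At A: distances to the source charges are 0.311 m, 1.29 m; V_A = Σ kqᵢ/rᵢ = 226 V.
At B: distances to the source charges are 0.992 m, 0.838 m; V_B = Σ kqᵢ/rᵢ = 105 V.
ΔV = V_B − V_A = -121 V.
W_ext = qΔV = (5.64×10⁻⁹ C)(-121 V) = -6.82×10⁻⁷ J.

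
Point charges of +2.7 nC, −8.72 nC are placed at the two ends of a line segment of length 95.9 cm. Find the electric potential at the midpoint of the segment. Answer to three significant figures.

The total potential is the scalar sum of each charge's contribution, V = Σ kqᵢ/rᵢ.
Each charge is 0.480 m from the midpoint.
V = k[(2.70×10⁻⁹)/(0.480) + (-8.72×10⁻⁹)/(0.480)] = -113 V.

-113 V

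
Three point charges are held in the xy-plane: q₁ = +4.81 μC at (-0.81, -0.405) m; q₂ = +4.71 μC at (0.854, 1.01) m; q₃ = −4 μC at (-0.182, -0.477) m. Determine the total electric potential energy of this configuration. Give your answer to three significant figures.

The work to assemble the configuration equals its total potential energy, U = Σ kqᵢqⱼ/rᵢⱼ over all pairs.
Pair separations: r₁₂ = 2.18 m, r₁₃ = 0.632 m, r₂₃ = 1.81 m.
U = (0.0932) + (-0.274) + (-0.0935) = -0.274 J.

-0.274 J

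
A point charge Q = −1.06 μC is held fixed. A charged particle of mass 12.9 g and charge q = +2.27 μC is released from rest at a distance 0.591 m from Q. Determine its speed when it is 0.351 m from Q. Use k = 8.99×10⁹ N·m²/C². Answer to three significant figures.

1.97 m/s

Only the electrostatic force acts, so mechanical energy is conserved: ½mv² = U₁ − U₂ = kQq(1/r₁ − 1/r₂).
U₁ − U₂ = (8.99×10⁹ N·m²/C²)(-1.06×10⁻⁶ C)(2.27×10⁻⁶ C)(1/0.591 − 1/0.351) = 0.0250 J.
v = √(2·0.0250/0.0129) = 1.97 m/s.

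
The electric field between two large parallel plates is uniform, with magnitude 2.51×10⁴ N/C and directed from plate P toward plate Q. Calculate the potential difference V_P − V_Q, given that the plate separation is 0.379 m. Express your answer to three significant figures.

In a uniform field, potential decreases in the direction of E: ΔV = −E·d for a displacement d parallel to E.
Going from Q to P is a displacement of 0.379 m opposite to the field, so V_P − V_Q = +Ed = 9510 V.

9510 V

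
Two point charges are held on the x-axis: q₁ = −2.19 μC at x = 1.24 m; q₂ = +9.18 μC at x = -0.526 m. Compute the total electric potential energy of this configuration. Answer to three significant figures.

-0.102 J

The work to assemble the configuration equals its total potential energy, U = Σ kqᵢqⱼ/rᵢⱼ over all pairs.
Pair separations: r₁₂ = 1.77 m.
U = (-0.102) = -0.102 J.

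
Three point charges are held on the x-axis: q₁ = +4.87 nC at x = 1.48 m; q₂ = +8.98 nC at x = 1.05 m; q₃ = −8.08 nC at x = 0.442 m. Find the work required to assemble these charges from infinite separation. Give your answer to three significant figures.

-4.99×10⁻⁷ J

The assembly work is the sum of pairwise potential energies, U = Σ_{i<j} kqᵢqⱼ/rᵢⱼ.
Pair separations: r₁₂ = 0.430 m, r₁₃ = 1.04 m, r₂₃ = 0.608 m.
U = (9.14×10⁻⁷) + (-3.41×10⁻⁷) + (-1.07×10⁻⁶) = -4.99×10⁻⁷ J.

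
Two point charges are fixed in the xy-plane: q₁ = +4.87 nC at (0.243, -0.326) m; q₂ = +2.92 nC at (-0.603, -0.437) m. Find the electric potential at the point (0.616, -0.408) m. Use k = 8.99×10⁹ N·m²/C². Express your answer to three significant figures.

136 V

The total potential is the scalar sum of each charge's contribution, V = Σ kqᵢ/rᵢ.
Distances from the field point to each charge: r₁ = 0.382 m, r₂ = 1.22 m.
V = k[(4.87×10⁻⁹)/(0.382) + (2.92×10⁻⁹)/(1.22)] = 136 V.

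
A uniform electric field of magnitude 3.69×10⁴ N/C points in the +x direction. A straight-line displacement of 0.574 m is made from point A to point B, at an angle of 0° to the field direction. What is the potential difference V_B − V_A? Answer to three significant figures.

Only the component of displacement along E changes the potential: ΔV = −E·d·cosθ.
ΔV = −(3.69×10⁴ V/m)(0.574 m)cos0° = -2.12×10⁴ V.

-2.12×10⁴ V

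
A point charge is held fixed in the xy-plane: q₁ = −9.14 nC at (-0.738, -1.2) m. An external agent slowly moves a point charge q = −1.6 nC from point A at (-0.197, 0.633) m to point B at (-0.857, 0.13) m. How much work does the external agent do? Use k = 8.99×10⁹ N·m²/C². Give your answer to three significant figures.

2.97×10⁻⁸ J

For quasistatic motion the external work equals the change in potential energy: W_ext = qΔV = q(V_B − V_A).
At A: distance to the source charge is 1.91 m; V_A = kq₁/r = -43.0 V.
At B: distance to the source charge is 1.34 m; V_B = kq₁/r = -61.5 V.
ΔV = V_B − V_A = -18.5 V.
W_ext = qΔV = (-1.60×10⁻⁹ C)(-18.5 V) = 2.97×10⁻⁸ J.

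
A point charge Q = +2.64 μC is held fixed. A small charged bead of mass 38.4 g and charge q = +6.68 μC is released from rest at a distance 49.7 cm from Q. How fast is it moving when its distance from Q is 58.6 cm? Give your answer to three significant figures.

1.59 m/s

Only the electrostatic force acts, so mechanical energy is conserved: ½mv² = U₁ − U₂ = kQq(1/r₁ − 1/r₂).
U₁ − U₂ = (8.99×10⁹ N·m²/C²)(2.64×10⁻⁶ C)(6.68×10⁻⁶ C)(1/0.497 − 1/0.586) = 0.0484 J.
v = √(2·0.0484/0.0384) = 1.59 m/s.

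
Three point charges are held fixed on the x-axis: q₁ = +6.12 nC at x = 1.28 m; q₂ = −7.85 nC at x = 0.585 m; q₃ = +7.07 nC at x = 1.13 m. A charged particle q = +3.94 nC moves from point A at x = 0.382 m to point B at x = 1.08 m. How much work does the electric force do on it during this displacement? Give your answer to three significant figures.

The work done by the electric force is W_field = −ΔU = −q(V_B − V_A) = q(V_A − V_B).
At A: distances to the source charges are 0.898 m, 0.203 m, 0.748 m; V_A = Σ kqᵢ/rᵢ = -201 V.
At B: distances to the source charges are 0.200 m, 0.495 m, 0.0500 m; V_B = Σ kqᵢ/rᵢ = 1400 V.
ΔV = V_B − V_A = 1610 V.
W_field = −qΔV = −(3.94×10⁻⁹ C)(1610 V) = -6.32×10⁻⁶ J.

-6.32×10⁻⁶ J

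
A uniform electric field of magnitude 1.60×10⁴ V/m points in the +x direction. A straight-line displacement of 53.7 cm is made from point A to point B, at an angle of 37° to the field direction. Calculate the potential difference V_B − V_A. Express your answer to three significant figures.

-6860 V

Only the component of displacement along E changes the potential: ΔV = −E·d·cosθ.
ΔV = −(1.60×10⁴ V/m)(0.537 m)cos37° = -6860 V.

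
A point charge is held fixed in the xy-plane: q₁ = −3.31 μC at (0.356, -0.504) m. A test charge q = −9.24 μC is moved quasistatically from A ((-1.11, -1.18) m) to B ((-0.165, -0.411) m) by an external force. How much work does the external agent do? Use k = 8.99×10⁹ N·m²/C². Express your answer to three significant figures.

0.349 J

For quasistatic motion the external work equals the change in potential energy: W_ext = qΔV = q(V_B − V_A).
At A: distance to the source charge is 1.61 m; V_A = kq₁/r = -1.84×10⁴ V.
At B: distance to the source charge is 0.529 m; V_B = kq₁/r = -5.62×10⁴ V.
ΔV = V_B − V_A = -3.78×10⁴ V.
W_ext = qΔV = (-9.24×10⁻⁶ C)(-3.78×10⁴ V) = 0.349 J.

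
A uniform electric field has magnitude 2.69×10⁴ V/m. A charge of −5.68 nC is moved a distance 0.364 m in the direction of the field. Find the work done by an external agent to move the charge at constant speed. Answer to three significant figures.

5.56×10⁻⁵ J

The potential change for a displacement 0.364 m in the direction of the field is ΔV = −Ed = -9790 V.
W_ext = qΔV = 5.56×10⁻⁵ J.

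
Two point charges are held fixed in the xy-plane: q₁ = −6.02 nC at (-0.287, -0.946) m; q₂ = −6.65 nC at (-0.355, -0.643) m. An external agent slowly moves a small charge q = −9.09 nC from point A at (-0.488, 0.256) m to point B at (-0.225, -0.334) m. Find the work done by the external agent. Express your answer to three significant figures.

For quasistatic motion the external work equals the change in potential energy: W_ext = qΔV = q(V_B − V_A).
At A: distances to the source charges are 1.22 m, 0.909 m; V_A = Σ kqᵢ/rᵢ = -110 V.
At B: distances to the source charges are 0.615 m, 0.335 m; V_B = Σ kqᵢ/rᵢ = -266 V.
ΔV = V_B − V_A = -156 V.
W_ext = qΔV = (-9.09×10⁻⁹ C)(-156 V) = 1.42×10⁻⁶ J.

1.42×10⁻⁶ J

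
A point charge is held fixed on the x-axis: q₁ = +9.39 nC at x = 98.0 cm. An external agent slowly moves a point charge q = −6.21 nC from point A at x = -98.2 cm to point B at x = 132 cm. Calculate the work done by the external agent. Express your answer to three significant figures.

For quasistatic motion the external work equals the change in potential energy: W_ext = qΔV = q(V_B − V_A).
At A: distance to the source charge is 1.96 m; V_A = kq₁/r = 43.0 V.
At B: distance to the source charge is 0.340 m; V_B = kq₁/r = 248 V.
ΔV = V_B − V_A = 205 V.
W_ext = qΔV = (-6.21×10⁻⁹ C)(205 V) = -1.27×10⁻⁶ J.

-1.27×10⁻⁶ J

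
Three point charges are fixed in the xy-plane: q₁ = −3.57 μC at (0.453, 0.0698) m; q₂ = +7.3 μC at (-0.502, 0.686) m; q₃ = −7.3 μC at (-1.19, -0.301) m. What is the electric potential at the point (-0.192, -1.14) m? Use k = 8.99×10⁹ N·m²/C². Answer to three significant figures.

Electric potential is a scalar, so the contributions from each charge add algebraically: V = Σ kqᵢ/rᵢ.
Distances from the field point to each charge: r₁ = 1.37 m, r₂ = 1.85 m, r₃ = 1.30 m.
V = k[(-3.57×10⁻⁶)/(1.37) + (7.30×10⁻⁶)/(1.85) + (-7.30×10⁻⁶)/(1.30)] = -3.83×10⁴ V.

-3.83×10⁴ V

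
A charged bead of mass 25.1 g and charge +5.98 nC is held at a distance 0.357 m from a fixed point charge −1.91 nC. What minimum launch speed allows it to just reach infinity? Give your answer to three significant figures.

4.79×10⁻³ m/s

To just escape, total mechanical energy must reach zero at infinity: ½mv²_min + U = 0, so ½mv²_min = −U = |kQq|/r.
|U| = |kQq|/r = (8.99×10⁹ N·m²/C²)(1.91×10⁻⁹)(5.98×10⁻⁹)/(0.357) = 2.88×10⁻⁷ J.
v_min = √(2|U|/m) = √(2·2.88×10⁻⁷/0.0251) = 4.79×10⁻³ m/s.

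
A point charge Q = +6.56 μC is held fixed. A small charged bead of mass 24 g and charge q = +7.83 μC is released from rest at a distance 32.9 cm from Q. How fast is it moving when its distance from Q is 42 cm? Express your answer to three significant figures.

5.03 m/s

Only the electrostatic force acts, so mechanical energy is conserved: ½mv² = U₁ − U₂ = kQq(1/r₁ − 1/r₂).
U₁ − U₂ = (8.99×10⁹ N·m²/C²)(6.56×10⁻⁶ C)(7.83×10⁻⁶ C)(1/0.329 − 1/0.420) = 0.304 J.
v = √(2·0.304/0.0240) = 5.03 m/s.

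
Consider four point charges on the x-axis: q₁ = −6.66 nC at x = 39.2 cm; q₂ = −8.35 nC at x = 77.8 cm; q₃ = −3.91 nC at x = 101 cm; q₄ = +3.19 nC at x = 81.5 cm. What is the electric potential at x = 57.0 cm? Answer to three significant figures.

-660 V

The total potential is the scalar sum of each charge's contribution, V = Σ kqᵢ/rᵢ.
Distances from the field point to each charge: r₁ = 0.178 m, r₂ = 0.208 m, r₃ = 0.440 m, r₄ = 0.245 m.
V = k[(-6.66×10⁻⁹)/(0.178) + (-8.35×10⁻⁹)/(0.208) + (-3.91×10⁻⁹)/(0.440) + (3.19×10⁻⁹)/(0.245)] = -660 V.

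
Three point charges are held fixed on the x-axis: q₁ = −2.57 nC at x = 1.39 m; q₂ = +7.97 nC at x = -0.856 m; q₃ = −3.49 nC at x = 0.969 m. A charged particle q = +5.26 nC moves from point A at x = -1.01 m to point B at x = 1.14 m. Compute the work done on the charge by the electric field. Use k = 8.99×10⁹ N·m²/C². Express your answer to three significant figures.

The work done by the electric force is W_field = −ΔU = −q(V_B − V_A) = q(V_A − V_B).
At A: distances to the source charges are 2.40 m, 0.154 m, 1.98 m; V_A = Σ kqᵢ/rᵢ = 440 V.
At B: distances to the source charges are 0.250 m, 2.00 m, 0.171 m; V_B = Σ kqᵢ/rᵢ = -240 V.
ΔV = V_B − V_A = -680 V.
W_field = −qΔV = −(5.26×10⁻⁹ C)(-680 V) = 3.58×10⁻⁶ J.

3.58×10⁻⁶ J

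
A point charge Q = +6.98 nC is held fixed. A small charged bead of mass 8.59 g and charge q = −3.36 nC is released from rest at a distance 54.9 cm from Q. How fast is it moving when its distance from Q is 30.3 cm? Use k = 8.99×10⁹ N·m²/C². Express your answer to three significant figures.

Only the electrostatic force acts, so mechanical energy is conserved: ½mv² = U₁ − U₂ = kQq(1/r₁ − 1/r₂).
U₁ − U₂ = (8.99×10⁹ N·m²/C²)(6.98×10⁻⁹ C)(-3.36×10⁻⁹ C)(1/0.549 − 1/0.303) = 3.12×10⁻⁷ J.
v = √(2·3.12×10⁻⁷/8.59×10⁻³) = 8.52×10⁻³ m/s.

8.52×10⁻³ m/s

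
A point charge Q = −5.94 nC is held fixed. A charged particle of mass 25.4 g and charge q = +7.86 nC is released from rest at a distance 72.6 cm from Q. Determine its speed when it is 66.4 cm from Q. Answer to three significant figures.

2.06×10⁻³ m/s

Only the electrostatic force acts, so mechanical energy is conserved: ½mv² = U₁ − U₂ = kQq(1/r₁ − 1/r₂).
U₁ − U₂ = (8.99×10⁹ N·m²/C²)(-5.94×10⁻⁹ C)(7.86×10⁻⁹ C)(1/0.726 − 1/0.664) = 5.40×10⁻⁸ J.
v = √(2·5.40×10⁻⁸/0.0254) = 2.06×10⁻³ m/s.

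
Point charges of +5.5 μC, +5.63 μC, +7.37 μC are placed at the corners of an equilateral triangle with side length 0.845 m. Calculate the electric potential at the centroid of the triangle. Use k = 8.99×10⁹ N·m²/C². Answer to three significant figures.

3.41×10⁵ V

The total potential is the scalar sum of each charge's contribution, V = Σ kqᵢ/rᵢ.
The distance from each vertex to the centroid is a/√3 = 0.488 m.
V = k[(5.50×10⁻⁶)/(0.488) + (5.63×10⁻⁶)/(0.488) + (7.37×10⁻⁶)/(0.488)] = 3.41×10⁵ V.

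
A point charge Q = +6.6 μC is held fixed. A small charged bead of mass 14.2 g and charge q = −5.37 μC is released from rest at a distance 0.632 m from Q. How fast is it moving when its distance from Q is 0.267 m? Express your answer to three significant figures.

Only the electrostatic force acts, so mechanical energy is conserved: ½mv² = U₁ − U₂ = kQq(1/r₁ − 1/r₂).
U₁ − U₂ = (8.99×10⁹ N·m²/C²)(6.60×10⁻⁶ C)(-5.37×10⁻⁶ C)(1/0.632 − 1/0.267) = 0.689 J.
v = √(2·0.689/0.0142) = 9.85 m/s.

9.85 m/s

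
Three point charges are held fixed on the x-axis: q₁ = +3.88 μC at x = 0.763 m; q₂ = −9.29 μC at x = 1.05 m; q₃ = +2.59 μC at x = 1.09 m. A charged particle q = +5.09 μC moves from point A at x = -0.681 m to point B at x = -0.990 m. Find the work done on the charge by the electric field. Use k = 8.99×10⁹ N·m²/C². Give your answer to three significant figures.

The work done by the electric force is W_field = −ΔU = −q(V_B − V_A) = q(V_A − V_B).
At A: distances to the source charges are 1.44 m, 1.73 m, 1.77 m; V_A = Σ kqᵢ/rᵢ = -1.09×10⁴ V.
At B: distances to the source charges are 1.75 m, 2.04 m, 2.08 m; V_B = Σ kqᵢ/rᵢ = -9850 V.
ΔV = V_B − V_A = 1100 V.
W_field = −qΔV = −(5.09×10⁻⁶ C)(1100 V) = -5.58×10⁻³ J.

-5.58×10⁻³ J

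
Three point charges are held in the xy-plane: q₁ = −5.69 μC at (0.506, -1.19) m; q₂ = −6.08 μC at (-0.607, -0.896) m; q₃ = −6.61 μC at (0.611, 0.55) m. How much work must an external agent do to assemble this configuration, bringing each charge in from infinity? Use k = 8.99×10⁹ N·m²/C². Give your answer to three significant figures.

The assembly work is the sum of pairwise potential energies, U = Σ_{i<j} kqᵢqⱼ/rᵢⱼ.
Pair separations: r₁₂ = 1.15 m, r₁₃ = 1.74 m, r₂₃ = 1.89 m.
U = (0.270) + (0.194) + (0.191) = 0.655 J.

0.655 J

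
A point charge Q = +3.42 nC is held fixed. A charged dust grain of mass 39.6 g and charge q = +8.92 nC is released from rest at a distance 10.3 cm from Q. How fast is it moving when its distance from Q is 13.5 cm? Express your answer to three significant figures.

Only the electrostatic force acts, so mechanical energy is conserved: ½mv² = U₁ − U₂ = kQq(1/r₁ − 1/r₂).
U₁ − U₂ = (8.99×10⁹ N·m²/C²)(3.42×10⁻⁹ C)(8.92×10⁻⁹ C)(1/0.103 − 1/0.135) = 6.31×10⁻⁷ J.
v = √(2·6.31×10⁻⁷/0.0396) = 5.65×10⁻³ m/s.

5.65×10⁻³ m/s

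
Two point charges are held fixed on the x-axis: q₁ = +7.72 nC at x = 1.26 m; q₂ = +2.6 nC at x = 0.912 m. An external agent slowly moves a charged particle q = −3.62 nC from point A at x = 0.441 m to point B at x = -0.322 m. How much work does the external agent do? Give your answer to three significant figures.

2.59×10⁻⁷ J

For quasistatic motion the external work equals the change in potential energy: W_ext = qΔV = q(V_B − V_A).
At A: distances to the source charges are 0.819 m, 0.471 m; V_A = Σ kqᵢ/rᵢ = 134 V.
At B: distances to the source charges are 1.58 m, 1.23 m; V_B = Σ kqᵢ/rᵢ = 62.8 V.
ΔV = V_B − V_A = -71.6 V.
W_ext = qΔV = (-3.62×10⁻⁹ C)(-71.6 V) = 2.59×10⁻⁷ J.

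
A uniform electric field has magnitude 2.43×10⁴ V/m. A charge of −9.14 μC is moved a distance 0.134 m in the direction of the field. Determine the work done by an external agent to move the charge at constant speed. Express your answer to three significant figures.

0.0298 J

The potential change for a displacement 0.134 m in the direction of the field is ΔV = −Ed = -3260 V.
W_ext = qΔV = 0.0298 J.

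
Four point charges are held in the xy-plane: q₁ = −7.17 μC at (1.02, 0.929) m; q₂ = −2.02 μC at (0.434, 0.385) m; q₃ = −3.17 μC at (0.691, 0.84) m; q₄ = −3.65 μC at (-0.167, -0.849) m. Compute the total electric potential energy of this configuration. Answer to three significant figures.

1.09 J

The assembly work is the sum of pairwise potential energies, U = Σ_{i<j} kqᵢqⱼ/rᵢⱼ.
Pair separations: r₁₂ = 0.800 m, r₁₃ = 0.341 m, r₁₄ = 2.14 m, r₂₃ = 0.523 m, r₂₄ = 1.37 m, r₃₄ = 1.89 m.
Summing all 6 pair terms gives U = 1.09 J.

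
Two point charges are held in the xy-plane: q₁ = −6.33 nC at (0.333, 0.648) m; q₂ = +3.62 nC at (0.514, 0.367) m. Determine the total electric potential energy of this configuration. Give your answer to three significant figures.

The work to assemble the configuration equals its total potential energy, U = Σ kqᵢqⱼ/rᵢⱼ over all pairs.
Pair separations: r₁₂ = 0.334 m.
U = (-6.16×10⁻⁷) = -6.16×10⁻⁷ J.

-6.16×10⁻⁷ J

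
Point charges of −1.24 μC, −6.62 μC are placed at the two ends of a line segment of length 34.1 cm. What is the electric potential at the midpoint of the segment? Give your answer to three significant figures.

Electric potential is a scalar, so the contributions from each charge add algebraically: V = Σ kqᵢ/rᵢ.
Each charge is 0.171 m from the midpoint.
V = k[(-1.24×10⁻⁶)/(0.171) + (-6.62×10⁻⁶)/(0.171)] = -4.14×10⁵ V.

-4.14×10⁵ V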